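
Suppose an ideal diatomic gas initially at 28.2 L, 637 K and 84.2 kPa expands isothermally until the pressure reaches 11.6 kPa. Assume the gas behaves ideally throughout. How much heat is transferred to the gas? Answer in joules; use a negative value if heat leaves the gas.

4710 J

n = P₁V₁/(RT₁) = 84.2×28.2/(8.314×637) = 0.448 mol.
Isothermal: T stays 637 K; PV = const ⇒ V₂ = 205 L, P₂ = 11.6 kPa.
ΔU = 0 (ideal gas, T constant).
W = nRT ln(V₂/V₁) = 0.448×8.314×637×ln(7.26) = 4710 J.
Q = ΔU + W = 4710 J.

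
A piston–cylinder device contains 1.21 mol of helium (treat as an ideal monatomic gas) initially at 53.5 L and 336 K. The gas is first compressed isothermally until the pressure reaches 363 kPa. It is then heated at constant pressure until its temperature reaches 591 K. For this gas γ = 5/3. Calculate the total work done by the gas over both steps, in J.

-3340 J

P₁ = nRT₁/V₁ = 1.21×8.314×336/53.5 = 63.2 kPa.
Step 1 — Isothermal: T stays 336 K; PV = const ⇒ V₂ = 9.31 L, P₂ = 363 kPa.
ΔU = 0 (ideal gas, T constant).
W = nRT ln(V₂/V₁) = 1.21×8.314×336×ln(0.174) = -5910 J.
Q = ΔU + W = -5910 J.
State after step 1: P = 363 kPa, V = 9.31 L, T = 336 K.
Step 2 — Isobaric: P stays 363 kPa; V/T = const ⇒ T₂ = 591 K, V₂ = 16.4 L.
W = PΔV = 363×(16.4−9.31) kPa·L = 2570 J.
ΔU = nCvΔT = 1.21×12.5×(591−336) = 3850 J.
Q = ΔU + W = nCpΔT = 6410 J.
Net over both steps: W = -3340 J, Q = 503 J, ΔU = 3850 J.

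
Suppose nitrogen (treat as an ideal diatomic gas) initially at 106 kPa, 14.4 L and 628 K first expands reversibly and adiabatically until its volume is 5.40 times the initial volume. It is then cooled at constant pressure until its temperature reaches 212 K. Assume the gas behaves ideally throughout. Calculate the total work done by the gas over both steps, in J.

n = P₁V₁/(RT₁) = 106×14.4/(8.314×628) = 0.292 mol.
Step 1 — Adiabatic: TV^(γ−1) = const ⇒ T₂ = 628×(0.185)^0.400 = 320 K; PV^γ = const ⇒ P₂ = 10.0 kPa.
ΔU = nCvΔT = 0.292×20.8×(320−628) = -1870 J.
Q = 0 for an adiabatic process, so W = −ΔU = 1870 J.
State after step 1: P = 10.0 kPa, V = 77.8 L, T = 320 K.
Step 2 — Isobaric: P stays 10.0 kPa; V/T = const ⇒ T₂ = 212 K, V₂ = 51.5 L.
W = PΔV = 10.0×(51.5−77.8) kPa·L = -262 J.
ΔU = nCvΔT = 0.292×20.8×(212−320) = -656 J.
Q = ΔU + W = nCpΔT = -918 J.
Net over both steps: W = 1610 J, Q = -918 J, ΔU = -2530 J.

1610 J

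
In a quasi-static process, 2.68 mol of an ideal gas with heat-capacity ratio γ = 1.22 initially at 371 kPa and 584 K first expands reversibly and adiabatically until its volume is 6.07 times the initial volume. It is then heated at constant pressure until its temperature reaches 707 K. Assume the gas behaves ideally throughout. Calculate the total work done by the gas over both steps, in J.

V₁ = nRT₁/P₁ = 2.68×8.314×584/371 = 35.1 L.
Step 1 — Adiabatic: TV^(γ−1) = const ⇒ T₂ = 584×(0.165)^0.220 = 393 K; PV^γ = const ⇒ P₂ = 41.1 kPa.
ΔU = nCvΔT = 2.68×37.8×(393−584) = -19400 J.
Q = 0 for an adiabatic process, so W = −ΔU = 19400 J.
State after step 1: P = 41.1 kPa, V = 213 L, T = 393 K.
Step 2 — Isobaric: P stays 41.1 kPa; V/T = const ⇒ T₂ = 707 K, V₂ = 383 L.
W = PΔV = 41.1×(383−213) kPa·L = 7000 J.
ΔU = nCvΔT = 2.68×37.8×(707−393) = 31800 J.
Q = ΔU + W = nCpΔT = 38800 J.
Net over both steps: W = 26400 J, Q = 38800 J, ΔU = 12500 J.

26400 J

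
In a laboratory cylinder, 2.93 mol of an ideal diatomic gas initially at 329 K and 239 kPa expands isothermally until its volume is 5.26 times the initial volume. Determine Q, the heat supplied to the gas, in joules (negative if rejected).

13300 J

V₁ = nRT₁/P₁ = 2.93×8.314×329/239 = 33.5 L.
Isothermal: T stays 329 K; PV = const ⇒ V₂ = 176 L, P₂ = 45.4 kPa.
ΔU = 0 (ideal gas, T constant).
W = nRT ln(V₂/V₁) = 2.93×8.314×329×ln(5.26) = 13300 J.
Q = ΔU + W = 13300 J.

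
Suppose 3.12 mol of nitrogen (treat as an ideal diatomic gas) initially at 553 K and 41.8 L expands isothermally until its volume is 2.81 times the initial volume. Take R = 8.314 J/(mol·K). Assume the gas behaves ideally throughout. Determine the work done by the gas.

14800 J

P₁ = nRT₁/V₁ = 3.12×8.314×553/41.8 = 343 kPa.
Isothermal: T stays 553 K; PV = const ⇒ V₂ = 117 L, P₂ = 122 kPa.
W = nRT ln(V₂/V₁) = 3.12×8.314×553×ln(2.81) = 14800 J.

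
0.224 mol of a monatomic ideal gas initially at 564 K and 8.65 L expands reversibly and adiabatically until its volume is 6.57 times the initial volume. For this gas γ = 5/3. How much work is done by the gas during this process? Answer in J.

1130 J

P₁ = nRT₁/V₁ = 0.224×8.314×564/8.65 = 121 kPa.
Adiabatic: TV^(γ−1) = const ⇒ T₂ = 564×(0.152)^0.667 = 161 K; PV^γ = const ⇒ P₂ = 5.27 kPa.
ΔU = nCvΔT = 0.224×12.5×(161−564) = -1130 J.
Q = 0 for an adiabatic process, so W = −ΔU = 1130 J.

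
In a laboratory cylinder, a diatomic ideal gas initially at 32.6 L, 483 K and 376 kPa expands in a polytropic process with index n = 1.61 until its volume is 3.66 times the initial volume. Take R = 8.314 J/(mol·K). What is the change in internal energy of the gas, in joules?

-16800 J

n = P₁V₁/(RT₁) = 376×32.6/(8.314×483) = 3.05 mol.
Polytropic n=1.61: T₂ = T₁(V₁/V₂)^(n−1) = 483×(0.273)^0.61 = 219 K; P₂ = P₁(V₁/V₂)^n = 46.6 kPa.
For an ideal gas ΔU = nCvΔT with Cv = (5/2)R = 20.8 J/(mol·K).
ΔU = 3.05×20.8×(219−483) = -16800 J.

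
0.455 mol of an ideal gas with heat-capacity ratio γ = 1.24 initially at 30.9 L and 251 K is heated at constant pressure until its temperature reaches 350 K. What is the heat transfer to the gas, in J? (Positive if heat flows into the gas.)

P₁ = nRT₁/V₁ = 0.455×8.314×251/30.9 = 30.7 kPa.
Isobaric: P stays 30.7 kPa; V/T = const ⇒ T₂ = 350 K, V₂ = 43.1 L.
W = PΔV = 30.7×(43.1−30.9) kPa·L = 375 J.
ΔU = nCvΔT = 0.455×34.6×(350−251) = 1560 J.
Q = ΔU + W = nCpΔT = 1930 J.

1930 J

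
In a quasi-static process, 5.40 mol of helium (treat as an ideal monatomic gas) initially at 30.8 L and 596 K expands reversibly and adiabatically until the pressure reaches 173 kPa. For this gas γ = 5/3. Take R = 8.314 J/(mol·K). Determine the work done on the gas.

P₁ = nRT₁/V₁ = 5.40×8.314×596/30.8 = 869 kPa.
Adiabatic: T₂/T₁ = (P₂/P₁)^((γ−1)/γ) ⇒ T₂ = 596×(0.199)^0.400 = 313 K; V₂ = 81.1 L.
ΔU = nCvΔT = 5.40×12.5×(313−596) = -19100 J.
Q = 0 for an adiabatic process, so W = −ΔU = 19100 J.
Work done on the gas = −W_by = -19100 J.

-19100 J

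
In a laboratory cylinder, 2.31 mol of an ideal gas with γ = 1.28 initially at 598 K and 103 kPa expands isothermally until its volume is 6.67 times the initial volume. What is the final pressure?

15.4 kPa

V₁ = nRT₁/P₁ = 2.31×8.314×598/103 = 112 L.
Isothermal: T stays 598 K; PV = const ⇒ V₂ = 744 L, P₂ = 15.4 kPa.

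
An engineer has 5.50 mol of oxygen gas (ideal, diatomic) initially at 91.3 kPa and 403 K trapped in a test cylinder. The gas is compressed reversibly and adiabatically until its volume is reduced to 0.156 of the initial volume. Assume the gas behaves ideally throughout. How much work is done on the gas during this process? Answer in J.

V₁ = nRT₁/P₁ = 5.50×8.314×403/91.3 = 202 L.
Adiabatic: TV^(γ−1) = const ⇒ T₂ = 403×(6.41)^0.400 = 847 K; PV^γ = const ⇒ P₂ = 1230 kPa.
ΔU = nCvΔT = 5.50×20.8×(847−403) = 50800 J.
Q = 0 for an adiabatic process, so W = −ΔU = -50800 J.
Work done on the gas = −W_by = 50800 J.

50800 J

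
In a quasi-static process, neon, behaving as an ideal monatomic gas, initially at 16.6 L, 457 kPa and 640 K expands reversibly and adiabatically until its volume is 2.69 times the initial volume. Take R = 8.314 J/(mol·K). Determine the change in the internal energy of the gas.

-5500 J

n = P₁V₁/(RT₁) = 457×16.6/(8.314×640) = 1.43 mol.
Adiabatic: TV^(γ−1) = const ⇒ T₂ = 640×(0.372)^0.667 = 331 K; PV^γ = const ⇒ P₂ = 87.8 kPa.
For an ideal gas ΔU = nCvΔT with Cv = (3/2)R = 12.5 J/(mol·K).
ΔU = 1.43×12.5×(331−640) = -5500 J.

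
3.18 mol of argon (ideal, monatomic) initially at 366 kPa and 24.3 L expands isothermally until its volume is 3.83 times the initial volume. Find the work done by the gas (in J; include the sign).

T₁ = P₁V₁/(nR) = 366×24.3/(3.18×8.314) = 336 K.
Isothermal: T stays 336 K; PV = const ⇒ V₂ = 93.1 L, P₂ = 95.6 kPa.
W = nRT ln(V₂/V₁) = 3.18×8.314×336×ln(3.83) = 11900 J.

11900 J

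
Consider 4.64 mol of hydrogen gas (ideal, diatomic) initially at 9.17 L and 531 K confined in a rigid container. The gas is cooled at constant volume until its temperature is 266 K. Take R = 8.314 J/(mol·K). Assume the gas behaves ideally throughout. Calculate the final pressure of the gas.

P₁ = nRT₁/V₁ = 4.64×8.314×531/9.17 = 2230 kPa.
Isochoric: V stays 9.17 L; P/T = const ⇒ T₂ = 266 K, P₂ = 1120 kPa.

1120 kPa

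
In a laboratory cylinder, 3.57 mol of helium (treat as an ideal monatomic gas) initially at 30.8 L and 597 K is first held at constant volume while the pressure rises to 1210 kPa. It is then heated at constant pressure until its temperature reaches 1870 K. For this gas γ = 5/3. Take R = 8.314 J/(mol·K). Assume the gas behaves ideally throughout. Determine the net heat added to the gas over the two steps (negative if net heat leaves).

74900 J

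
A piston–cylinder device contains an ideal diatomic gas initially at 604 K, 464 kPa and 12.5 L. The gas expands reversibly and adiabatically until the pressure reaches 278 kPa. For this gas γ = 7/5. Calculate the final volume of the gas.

18.0 L

Adiabatic: T₂/T₁ = (P₂/P₁)^((γ−1)/γ) ⇒ T₂ = 604×(0.599)^0.286 = 522 K; V₂ = 18.0 L.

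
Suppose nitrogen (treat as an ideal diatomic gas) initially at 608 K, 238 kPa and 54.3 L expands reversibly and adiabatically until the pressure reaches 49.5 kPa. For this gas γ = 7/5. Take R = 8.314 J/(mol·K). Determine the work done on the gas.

n = P₁V₁/(RT₁) = 238×54.3/(8.314×608) = 2.56 mol.
Adiabatic: T₂/T₁ = (P₂/P₁)^((γ−1)/γ) ⇒ T₂ = 608×(0.208)^0.286 = 388 K; V₂ = 167 L.
ΔU = nCvΔT = 2.56×20.8×(388−608) = -11700 J.
Q = 0 for an adiabatic process, so W = −ΔU = 11700 J.
Work done on the gas = −W_by = -11700 J.

-11700 J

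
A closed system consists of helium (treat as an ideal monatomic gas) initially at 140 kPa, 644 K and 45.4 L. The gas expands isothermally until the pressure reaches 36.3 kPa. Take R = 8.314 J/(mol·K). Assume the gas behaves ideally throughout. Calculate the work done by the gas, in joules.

n = P₁V₁/(RT₁) = 140×45.4/(8.314×644) = 1.19 mol.
Isothermal: T stays 644 K; PV = const ⇒ V₂ = 175 L, P₂ = 36.3 kPa.
W = nRT ln(V₂/V₁) = 1.19×8.314×644×ln(3.86) = 8580 J.

8580 J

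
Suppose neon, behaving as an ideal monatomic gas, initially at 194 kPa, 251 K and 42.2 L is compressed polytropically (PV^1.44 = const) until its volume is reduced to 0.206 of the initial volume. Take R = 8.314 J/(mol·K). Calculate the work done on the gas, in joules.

18700 J

n = P₁V₁/(RT₁) = 194×42.2/(8.314×251) = 3.92 mol.
Polytropic n=1.44: T₂ = T₁(V₁/V₂)^(n−1) = 251×(4.85)^0.44 = 503 K; P₂ = P₁(V₁/V₂)^n = 1890 kPa.
W = (P₁V₁−P₂V₂)/(n−1) = (194×42.2−1890×8.69)/0.44 = -18700 J.
Work done on the gas = −W_by = 18700 J.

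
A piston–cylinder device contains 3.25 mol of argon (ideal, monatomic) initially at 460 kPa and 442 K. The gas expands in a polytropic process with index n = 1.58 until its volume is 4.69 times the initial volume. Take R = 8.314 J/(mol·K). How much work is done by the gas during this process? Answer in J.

V₁ = nRT₁/P₁ = 3.25×8.314×442/460 = 26.0 L.
Polytropic n=1.58: T₂ = T₁(V₁/V₂)^(n−1) = 442×(0.213)^0.58 = 180 K; P₂ = P₁(V₁/V₂)^n = 40.0 kPa.
W = (P₁V₁−P₂V₂)/(n−1) = (460×26.0−40.0×122)/0.58 = 12200 J.

12200 J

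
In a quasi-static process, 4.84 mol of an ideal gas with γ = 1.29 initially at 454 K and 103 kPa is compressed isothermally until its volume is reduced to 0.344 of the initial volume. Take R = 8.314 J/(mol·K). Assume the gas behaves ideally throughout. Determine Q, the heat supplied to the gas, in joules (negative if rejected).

V₁ = nRT₁/P₁ = 4.84×8.314×454/103 = 177 L.
Isothermal: T stays 454 K; PV = const ⇒ V₂ = 61.0 L, P₂ = 299 kPa.
ΔU = 0 (ideal gas, T constant).
W = nRT ln(V₂/V₁) = 4.84×8.314×454×ln(0.344) = -19500 J.
Q = ΔU + W = -19500 J.

-19500 J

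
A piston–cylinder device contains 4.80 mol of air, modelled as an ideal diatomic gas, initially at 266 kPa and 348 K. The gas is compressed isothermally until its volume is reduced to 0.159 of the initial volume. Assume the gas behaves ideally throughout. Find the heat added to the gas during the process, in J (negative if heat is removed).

V₁ = nRT₁/P₁ = 4.80×8.314×348/266 = 52.2 L.
Isothermal: T stays 348 K; PV = const ⇒ V₂ = 8.30 L, P₂ = 1670 kPa.
ΔU = 0 (ideal gas, T constant).
W = nRT ln(V₂/V₁) = 4.80×8.314×348×ln(0.159) = -25500 J.
Q = ΔU + W = -25500 J.

-25500 J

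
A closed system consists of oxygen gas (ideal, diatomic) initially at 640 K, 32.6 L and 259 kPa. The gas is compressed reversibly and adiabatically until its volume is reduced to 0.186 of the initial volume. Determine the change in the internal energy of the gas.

20300 J

n = P₁V₁/(RT₁) = 259×32.6/(8.314×640) = 1.59 mol.
Adiabatic: TV^(γ−1) = const ⇒ T₂ = 640×(5.38)^0.400 = 1250 K; PV^γ = const ⇒ P₂ = 2730 kPa.
For an ideal gas ΔU = nCvΔT with Cv = (5/2)R = 20.8 J/(mol·K).
ΔU = 1.59×20.8×(1250−640) = 20300 J.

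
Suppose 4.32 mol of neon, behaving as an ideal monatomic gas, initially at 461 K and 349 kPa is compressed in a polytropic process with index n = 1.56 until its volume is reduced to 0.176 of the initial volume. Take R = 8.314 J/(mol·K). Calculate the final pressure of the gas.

V₁ = nRT₁/P₁ = 4.32×8.314×461/349 = 47.4 L.
Polytropic n=1.56: T₂ = T₁(V₁/V₂)^(n−1) = 461×(5.68)^0.56 = 1220 K; P₂ = P₁(V₁/V₂)^n = 5250 kPa.

5250 kPa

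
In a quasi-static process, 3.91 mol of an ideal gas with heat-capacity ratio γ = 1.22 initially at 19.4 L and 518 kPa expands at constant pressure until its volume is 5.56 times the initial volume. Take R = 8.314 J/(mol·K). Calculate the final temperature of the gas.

T₁ = P₁V₁/(nR) = 518×19.4/(3.91×8.314) = 309 K.
Isobaric: P stays 518 kPa; V/T = const ⇒ T₂ = 1720 K, V₂ = 108 L.

1720 K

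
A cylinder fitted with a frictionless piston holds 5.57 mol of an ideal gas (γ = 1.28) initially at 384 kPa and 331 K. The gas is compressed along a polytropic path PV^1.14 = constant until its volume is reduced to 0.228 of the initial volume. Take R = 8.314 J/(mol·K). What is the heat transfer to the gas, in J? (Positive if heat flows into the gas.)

V₁ = nRT₁/P₁ = 5.57×8.314×331/384 = 39.9 L.
Polytropic n=1.14: T₂ = T₁(V₁/V₂)^(n−1) = 331×(4.39)^0.14 = 407 K; P₂ = P₁(V₁/V₂)^n = 2070 kPa.
W = (P₁V₁−P₂V₂)/(n−1) = (384×39.9−2070×9.10)/0.14 = -25200 J.
ΔU = nCvΔT = 5.57×29.7×(407−331) = 12600 J.
Q = ΔU + W = -12600 J.

-12600 J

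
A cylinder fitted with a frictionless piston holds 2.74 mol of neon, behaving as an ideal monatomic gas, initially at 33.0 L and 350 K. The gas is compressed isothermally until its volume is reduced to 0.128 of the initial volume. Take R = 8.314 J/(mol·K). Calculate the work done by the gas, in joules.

-16400 J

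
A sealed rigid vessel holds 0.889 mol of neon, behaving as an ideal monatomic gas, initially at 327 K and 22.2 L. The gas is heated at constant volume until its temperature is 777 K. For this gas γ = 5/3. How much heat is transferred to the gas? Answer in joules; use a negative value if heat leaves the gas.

4990 J

P₁ = nRT₁/V₁ = 0.889×8.314×327/22.2 = 109 kPa.
Isochoric: V stays 22.2 L; P/T = const ⇒ T₂ = 777 K, P₂ = 259 kPa.
W = 0 (no volume change).
ΔU = nCvΔT = 0.889×12.5×(777−327) = 4990 J.
Q = ΔU = 4990 J.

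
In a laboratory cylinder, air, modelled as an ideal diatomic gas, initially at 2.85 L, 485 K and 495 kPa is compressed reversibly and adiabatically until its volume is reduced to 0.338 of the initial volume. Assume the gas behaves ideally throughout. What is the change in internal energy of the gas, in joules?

1920 J

n = P₁V₁/(RT₁) = 495×2.85/(8.314×485) = 0.350 mol.
Adiabatic: TV^(γ−1) = const ⇒ T₂ = 485×(2.96)^0.400 = 748 K; PV^γ = const ⇒ P₂ = 2260 kPa.
For an ideal gas ΔU = nCvΔT with Cv = (5/2)R = 20.8 J/(mol·K).
ΔU = 0.350×20.8×(748−485) = 1920 J.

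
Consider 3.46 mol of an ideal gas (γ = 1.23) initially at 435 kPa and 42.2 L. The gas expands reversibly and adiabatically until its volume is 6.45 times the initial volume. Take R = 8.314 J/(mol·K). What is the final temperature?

416 K

T₁ = P₁V₁/(nR) = 435×42.2/(3.46×8.314) = 638 K.
Adiabatic: TV^(γ−1) = const ⇒ T₂ = 638×(0.155)^0.230 = 416 K; PV^γ = const ⇒ P₂ = 43.9 kPa.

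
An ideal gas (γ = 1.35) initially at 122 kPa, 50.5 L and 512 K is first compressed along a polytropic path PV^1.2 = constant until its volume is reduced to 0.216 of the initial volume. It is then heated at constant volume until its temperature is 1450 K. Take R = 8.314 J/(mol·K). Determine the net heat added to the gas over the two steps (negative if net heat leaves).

n = P₁V₁/(RT₁) = 122×50.5/(8.314×512) = 1.45 mol.
Step 1 — Polytropic n=1.2: T₂ = T₁(V₁/V₂)^(n−1) = 512×(4.63)^0.20 = 696 K; P₂ = P₁(V₁/V₂)^n = 767 kPa.
W = (P₁V₁−P₂V₂)/(n−1) = (122×50.5−767×10.9)/0.20 = -11000 J.
ΔU = nCvΔT = 1.45×23.8×(696−512) = 6310 J.
Q = ΔU + W = -4740 J.
State after step 1: P = 767 kPa, V = 10.9 L, T = 696 K.
Step 2 — Isochoric: V stays 10.9 L; P/T = const ⇒ T₂ = 1450 K, P₂ = 1600 kPa.
W = 0 (no volume change).
ΔU = nCvΔT = 1.45×23.8×(1450−696) = 25900 J.
Q = ΔU = 25900 J.
Net over both steps: W = -11000 J, Q = 21200 J, ΔU = 32200 J.

21200 J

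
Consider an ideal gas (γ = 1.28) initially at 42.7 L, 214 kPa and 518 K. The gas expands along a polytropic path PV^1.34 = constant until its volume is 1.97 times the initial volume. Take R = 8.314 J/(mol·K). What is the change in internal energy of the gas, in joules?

n = P₁V₁/(RT₁) = 214×42.7/(8.314×518) = 2.12 mol.
Polytropic n=1.34: T₂ = T₁(V₁/V₂)^(n−1) = 518×(0.508)^0.34 = 411 K; P₂ = P₁(V₁/V₂)^n = 86.3 kPa.
For an ideal gas ΔU = nCvΔT with Cv = R/(γ−1) = 29.7 J/(mol·K).
ΔU = 2.12×29.7×(411−518) = -6720 J.

-6720 J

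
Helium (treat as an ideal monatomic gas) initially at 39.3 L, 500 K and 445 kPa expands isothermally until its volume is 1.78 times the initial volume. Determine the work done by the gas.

n = P₁V₁/(RT₁) = 445×39.3/(8.314×500) = 4.21 mol.
Isothermal: T stays 500 K; PV = const ⇒ V₂ = 70.0 L, P₂ = 250 kPa.
W = nRT ln(V₂/V₁) = 4.21×8.314×500×ln(1.78) = 10100 J.

10100 J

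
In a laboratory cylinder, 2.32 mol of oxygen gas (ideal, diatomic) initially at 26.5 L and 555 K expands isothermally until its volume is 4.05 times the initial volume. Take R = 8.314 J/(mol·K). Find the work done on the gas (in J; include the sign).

-15000 J

P₁ = nRT₁/V₁ = 2.32×8.314×555/26.5 = 404 kPa.
Isothermal: T stays 555 K; PV = const ⇒ V₂ = 107 L, P₂ = 99.7 kPa.
W = nRT ln(V₂/V₁) = 2.32×8.314×555×ln(4.05) = 15000 J.
Work done on the gas = −W_by = -15000 J.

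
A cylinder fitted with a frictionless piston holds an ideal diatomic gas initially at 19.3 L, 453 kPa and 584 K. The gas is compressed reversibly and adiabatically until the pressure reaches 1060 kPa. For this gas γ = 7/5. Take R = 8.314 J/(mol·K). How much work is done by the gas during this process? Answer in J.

n = P₁V₁/(RT₁) = 453×19.3/(8.314×584) = 1.80 mol.
Adiabatic: T₂/T₁ = (P₂/P₁)^((γ−1)/γ) ⇒ T₂ = 584×(2.34)^0.286 = 745 K; V₂ = 10.5 L.
ΔU = nCvΔT = 1.80×20.8×(745−584) = 6010 J.
Q = 0 for an adiabatic process, so W = −ΔU = -6010 J.

-6010 J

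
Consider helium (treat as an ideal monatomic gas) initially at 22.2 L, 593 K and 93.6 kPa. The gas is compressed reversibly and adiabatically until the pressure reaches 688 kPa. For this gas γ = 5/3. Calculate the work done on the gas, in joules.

3810 J

n = P₁V₁/(RT₁) = 93.6×22.2/(8.314×593) = 0.421 mol.
Adiabatic: T₂/T₁ = (P₂/P₁)^((γ−1)/γ) ⇒ T₂ = 593×(7.35)^0.400 = 1320 K; V₂ = 6.71 L.
ΔU = nCvΔT = 0.421×12.5×(1320−593) = 3810 J.
Q = 0 for an adiabatic process, so W = −ΔU = -3810 J.
Work done on the gas = −W_by = 3810 J.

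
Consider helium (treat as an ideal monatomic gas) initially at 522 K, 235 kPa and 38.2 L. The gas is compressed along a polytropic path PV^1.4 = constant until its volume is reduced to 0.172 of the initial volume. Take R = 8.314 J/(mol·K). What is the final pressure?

2760 kPa

Polytropic n=1.4: T₂ = T₁(V₁/V₂)^(n−1) = 522×(5.81)^0.40 = 1060 K; P₂ = P₁(V₁/V₂)^n = 2760 kPa.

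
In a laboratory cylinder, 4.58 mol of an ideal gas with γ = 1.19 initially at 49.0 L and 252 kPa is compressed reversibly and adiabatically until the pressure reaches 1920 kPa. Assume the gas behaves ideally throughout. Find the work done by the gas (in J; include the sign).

-24900 J

T₁ = P₁V₁/(nR) = 252×49.0/(4.58×8.314) = 324 K.
Adiabatic: T₂/T₁ = (P₂/P₁)^((γ−1)/γ) ⇒ T₂ = 324×(7.62)^0.160 = 448 K; V₂ = 8.89 L.
ΔU = nCvΔT = 4.58×43.8×(448−324) = 24900 J.
Q = 0 for an adiabatic process, so W = −ΔU = -24900 J.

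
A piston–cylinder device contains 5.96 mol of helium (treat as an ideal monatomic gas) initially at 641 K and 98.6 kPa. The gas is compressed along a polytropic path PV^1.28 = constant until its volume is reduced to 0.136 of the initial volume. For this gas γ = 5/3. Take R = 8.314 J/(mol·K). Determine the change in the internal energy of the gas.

35700 J

V₁ = nRT₁/P₁ = 5.96×8.314×641/98.6 = 322 L.
Polytropic n=1.28: T₂ = T₁(V₁/V₂)^(n−1) = 641×(7.35)^0.28 = 1120 K; P₂ = P₁(V₁/V₂)^n = 1270 kPa.
For an ideal gas ΔU = nCvΔT with Cv = (3/2)R = 12.5 J/(mol·K).
ΔU = 5.96×12.5×(1120−641) = 35700 J.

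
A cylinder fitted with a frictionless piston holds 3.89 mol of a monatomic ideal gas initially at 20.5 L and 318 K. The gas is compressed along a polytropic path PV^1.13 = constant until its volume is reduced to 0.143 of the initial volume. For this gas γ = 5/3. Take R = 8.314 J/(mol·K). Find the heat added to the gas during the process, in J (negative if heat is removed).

-18300 J

P₁ = nRT₁/V₁ = 3.89×8.314×318/20.5 = 502 kPa.
Polytropic n=1.13: T₂ = T₁(V₁/V₂)^(n−1) = 318×(6.99)^0.13 = 409 K; P₂ = P₁(V₁/V₂)^n = 4520 kPa.
W = (P₁V₁−P₂V₂)/(n−1) = (502×20.5−4520×2.93)/0.13 = -22800 J.
ΔU = nCvΔT = 3.89×12.5×(409−318) = 4440 J.
Q = ΔU + W = -18300 J.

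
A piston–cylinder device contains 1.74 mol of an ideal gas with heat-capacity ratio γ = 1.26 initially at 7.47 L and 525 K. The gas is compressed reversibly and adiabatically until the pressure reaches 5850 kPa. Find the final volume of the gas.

1.86 L

P₁ = nRT₁/V₁ = 1.74×8.314×525/7.47 = 1020 kPa.
Adiabatic: T₂/T₁ = (P₂/P₁)^((γ−1)/γ) ⇒ T₂ = 525×(5.75)^0.206 = 753 K; V₂ = 1.86 L.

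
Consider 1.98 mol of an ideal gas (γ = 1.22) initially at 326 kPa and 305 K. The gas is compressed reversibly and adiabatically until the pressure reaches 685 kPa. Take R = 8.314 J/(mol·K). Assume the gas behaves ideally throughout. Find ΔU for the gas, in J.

V₁ = nRT₁/P₁ = 1.98×8.314×305/326 = 15.4 L.
Adiabatic: T₂/T₁ = (P₂/P₁)^((γ−1)/γ) ⇒ T₂ = 305×(2.10)^0.180 = 349 K; V₂ = 8.38 L.
For an ideal gas ΔU = nCvΔT with Cv = R/(γ−1) = 37.8 J/(mol·K).
ΔU = 1.98×37.8×(349−305) = 3270 J.

3270 J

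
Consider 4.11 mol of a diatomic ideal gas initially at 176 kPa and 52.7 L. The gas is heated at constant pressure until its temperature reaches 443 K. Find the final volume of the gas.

T₁ = P₁V₁/(nR) = 176×52.7/(4.11×8.314) = 271 K.
Isobaric: P stays 176 kPa; V/T = const ⇒ T₂ = 443 K, V₂ = 86.0 L.

86.0 L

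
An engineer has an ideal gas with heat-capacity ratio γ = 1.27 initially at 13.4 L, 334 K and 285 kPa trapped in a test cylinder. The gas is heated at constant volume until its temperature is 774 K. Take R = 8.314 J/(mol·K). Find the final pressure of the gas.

660 kPa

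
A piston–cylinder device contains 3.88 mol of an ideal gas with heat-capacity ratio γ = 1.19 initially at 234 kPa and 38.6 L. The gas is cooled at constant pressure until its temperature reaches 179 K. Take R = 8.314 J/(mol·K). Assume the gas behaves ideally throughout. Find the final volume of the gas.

24.7 L

T₁ = P₁V₁/(nR) = 234×38.6/(3.88×8.314) = 280 K.
Isobaric: P stays 234 kPa; V/T = const ⇒ T₂ = 179 K, V₂ = 24.7 L.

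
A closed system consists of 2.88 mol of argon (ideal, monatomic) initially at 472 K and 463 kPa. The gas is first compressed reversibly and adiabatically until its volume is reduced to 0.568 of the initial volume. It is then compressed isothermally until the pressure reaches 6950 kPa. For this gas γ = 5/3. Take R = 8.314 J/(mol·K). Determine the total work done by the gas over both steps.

V₁ = nRT₁/P₁ = 2.88×8.314×472/463 = 24.4 L.
Step 1 — Adiabatic: TV^(γ−1) = const ⇒ T₂ = 472×(1.76)^0.667 = 688 K; PV^γ = const ⇒ P₂ = 1190 kPa.
ΔU = nCvΔT = 2.88×12.5×(688−472) = 7760 J.
Q = 0 for an adiabatic process, so W = −ΔU = -7760 J.
State after step 1: P = 1190 kPa, V = 13.9 L, T = 688 K.
Step 2 — Isothermal: T stays 688 K; PV = const ⇒ V₂ = 2.37 L, P₂ = 6950 kPa.
ΔU = 0 (ideal gas, T constant).
W = nRT ln(V₂/V₁) = 2.88×8.314×688×ln(0.171) = -29100 J.
Q = ΔU + W = -29100 J.
Net over both steps: W = -36900 J, Q = -29100 J, ΔU = 7760 J.

-36900 J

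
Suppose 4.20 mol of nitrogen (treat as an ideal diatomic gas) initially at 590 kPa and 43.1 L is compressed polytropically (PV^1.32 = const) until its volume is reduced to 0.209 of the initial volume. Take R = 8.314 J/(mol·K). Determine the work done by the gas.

T₁ = P₁V₁/(nR) = 590×43.1/(4.20×8.314) = 728 K.
Polytropic n=1.32: T₂ = T₁(V₁/V₂)^(n−1) = 728×(4.78)^0.32 = 1200 K; P₂ = P₁(V₁/V₂)^n = 4660 kPa.
W = (P₁V₁−P₂V₂)/(n−1) = (590×43.1−4660×9.01)/0.32 = -51700 J.

-51700 J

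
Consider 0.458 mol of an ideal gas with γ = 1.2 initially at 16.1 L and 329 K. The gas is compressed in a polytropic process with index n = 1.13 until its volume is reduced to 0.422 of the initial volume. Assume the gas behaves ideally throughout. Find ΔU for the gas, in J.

P₁ = nRT₁/V₁ = 0.458×8.314×329/16.1 = 77.8 kPa.
Polytropic n=1.13: T₂ = T₁(V₁/V₂)^(n−1) = 329×(2.37)^0.13 = 368 K; P₂ = P₁(V₁/V₂)^n = 206 kPa.
For an ideal gas ΔU = nCvΔT with Cv = R/(γ−1) = 41.6 J/(mol·K).
ΔU = 0.458×41.6×(368−329) = 743 J.

743 J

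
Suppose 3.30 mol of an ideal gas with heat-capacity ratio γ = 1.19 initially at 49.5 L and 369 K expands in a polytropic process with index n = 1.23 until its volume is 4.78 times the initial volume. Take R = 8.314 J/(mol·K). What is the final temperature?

257 K

P₁ = nRT₁/V₁ = 3.30×8.314×369/49.5 = 205 kPa.
Polytropic n=1.23: T₂ = T₁(V₁/V₂)^(n−1) = 369×(0.209)^0.23 = 257 K; P₂ = P₁(V₁/V₂)^n = 29.9 kPa.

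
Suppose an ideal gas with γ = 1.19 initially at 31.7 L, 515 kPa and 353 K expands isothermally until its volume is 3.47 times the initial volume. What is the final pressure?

148 kPa

Isothermal: T stays 353 K; PV = const ⇒ V₂ = 110 L, P₂ = 148 kPa.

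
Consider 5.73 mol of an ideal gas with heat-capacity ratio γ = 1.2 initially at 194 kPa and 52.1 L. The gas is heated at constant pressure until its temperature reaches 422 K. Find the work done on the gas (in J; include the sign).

-10000 J

T₁ = P₁V₁/(nR) = 194×52.1/(5.73×8.314) = 212 K.
Isobaric: P stays 194 kPa; V/T = const ⇒ T₂ = 422 K, V₂ = 104 L.
W = PΔV = 194×(104−52.1) kPa·L = 10000 J.
Work done on the gas = −W_by = -10000 J.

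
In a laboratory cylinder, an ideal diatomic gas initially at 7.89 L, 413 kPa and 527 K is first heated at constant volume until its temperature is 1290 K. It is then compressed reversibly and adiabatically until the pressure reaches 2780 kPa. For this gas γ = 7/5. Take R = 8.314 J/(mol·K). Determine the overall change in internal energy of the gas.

n = P₁V₁/(RT₁) = 413×7.89/(8.314×527) = 0.744 mol.
Step 1 — Isochoric: V stays 7.89 L; P/T = const ⇒ T₂ = 1290 K, P₂ = 1010 kPa.
W = 0 (no volume change).
ΔU = nCvΔT = 0.744×20.8×(1290−527) = 11800 J.
Q = ΔU = 11800 J.
State after step 1: P = 1010 kPa, V = 7.89 L, T = 1290 K.
Step 2 — Adiabatic: T₂/T₁ = (P₂/P₁)^((γ−1)/γ) ⇒ T₂ = 1290×(2.75)^0.286 = 1720 K; V₂ = 3.83 L.
ΔU = nCvΔT = 0.744×20.8×(1720−1290) = 6680 J.
Q = 0 for an adiabatic process, so W = −ΔU = -6680 J.
Net over both steps: W = -6680 J, Q = 11800 J, ΔU = 18500 J.

18500 J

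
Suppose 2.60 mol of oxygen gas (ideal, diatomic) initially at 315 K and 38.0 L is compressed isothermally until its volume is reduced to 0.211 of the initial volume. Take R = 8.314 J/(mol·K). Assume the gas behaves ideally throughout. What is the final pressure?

P₁ = nRT₁/V₁ = 2.60×8.314×315/38.0 = 179 kPa.
Isothermal: T stays 315 K; PV = const ⇒ V₂ = 8.02 L, P₂ = 849 kPa.

849 kPa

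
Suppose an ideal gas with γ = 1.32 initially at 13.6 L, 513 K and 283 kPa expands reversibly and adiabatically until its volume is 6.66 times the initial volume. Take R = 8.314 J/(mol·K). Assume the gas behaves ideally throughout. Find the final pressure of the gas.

23.2 kPa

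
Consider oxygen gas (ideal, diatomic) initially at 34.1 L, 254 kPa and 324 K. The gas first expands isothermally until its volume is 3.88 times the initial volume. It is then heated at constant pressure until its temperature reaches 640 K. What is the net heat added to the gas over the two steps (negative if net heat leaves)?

n = P₁V₁/(RT₁) = 254×34.1/(8.314×324) = 3.22 mol.
Step 1 — Isothermal: T stays 324 K; PV = const ⇒ V₂ = 132 L, P₂ = 65.5 kPa.
ΔU = 0 (ideal gas, T constant).
W = nRT ln(V₂/V₁) = 3.22×8.314×324×ln(3.88) = 11700 J.
Q = ΔU + W = 11700 J.
State after step 1: P = 65.5 kPa, V = 132 L, T = 324 K.
Step 2 — Isobaric: P stays 65.5 kPa; V/T = const ⇒ T₂ = 640 K, V₂ = 261 L.
W = PΔV = 65.5×(261−132) kPa·L = 8450 J.
ΔU = nCvΔT = 3.22×20.8×(640−324) = 21100 J.
Q = ΔU + W = nCpΔT = 29600 J.
Net over both steps: W = 20200 J, Q = 41300 J, ΔU = 21100 J.

41300 J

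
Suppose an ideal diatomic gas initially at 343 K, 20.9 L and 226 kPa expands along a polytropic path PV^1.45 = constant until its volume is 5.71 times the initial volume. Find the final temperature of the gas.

157 K

Polytropic n=1.45: T₂ = T₁(V₁/V₂)^(n−1) = 343×(0.175)^0.45 = 157 K; P₂ = P₁(V₁/V₂)^n = 18.1 kPa.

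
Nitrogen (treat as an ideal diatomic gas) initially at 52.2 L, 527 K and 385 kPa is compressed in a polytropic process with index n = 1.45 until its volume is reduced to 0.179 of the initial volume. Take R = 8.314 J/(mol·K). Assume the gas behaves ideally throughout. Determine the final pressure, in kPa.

4660 kPa

Polytropic n=1.45: T₂ = T₁(V₁/V₂)^(n−1) = 527×(5.59)^0.45 = 1140 K; P₂ = P₁(V₁/V₂)^n = 4660 kPa.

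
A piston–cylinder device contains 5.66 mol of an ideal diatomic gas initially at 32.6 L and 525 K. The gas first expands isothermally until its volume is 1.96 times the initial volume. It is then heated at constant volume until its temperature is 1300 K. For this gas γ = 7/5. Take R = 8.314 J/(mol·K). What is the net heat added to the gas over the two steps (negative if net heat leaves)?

108000 J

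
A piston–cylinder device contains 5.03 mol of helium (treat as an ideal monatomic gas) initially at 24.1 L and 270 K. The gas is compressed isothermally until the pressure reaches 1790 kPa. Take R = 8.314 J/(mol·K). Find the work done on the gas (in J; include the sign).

P₁ = nRT₁/V₁ = 5.03×8.314×270/24.1 = 469 kPa.
Isothermal: T stays 270 K; PV = const ⇒ V₂ = 6.31 L, P₂ = 1790 kPa.
W = nRT ln(V₂/V₁) = 5.03×8.314×270×ln(0.262) = -15100 J.
Work done on the gas = −W_by = 15100 J.

15100 J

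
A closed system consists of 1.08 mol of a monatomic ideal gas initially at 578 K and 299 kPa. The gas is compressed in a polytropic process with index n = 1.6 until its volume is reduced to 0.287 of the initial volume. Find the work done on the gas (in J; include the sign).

9640 J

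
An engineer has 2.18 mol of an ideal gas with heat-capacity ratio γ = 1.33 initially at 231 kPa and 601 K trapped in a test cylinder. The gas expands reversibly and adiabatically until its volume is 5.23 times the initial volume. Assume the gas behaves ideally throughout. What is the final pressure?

25.6 kPa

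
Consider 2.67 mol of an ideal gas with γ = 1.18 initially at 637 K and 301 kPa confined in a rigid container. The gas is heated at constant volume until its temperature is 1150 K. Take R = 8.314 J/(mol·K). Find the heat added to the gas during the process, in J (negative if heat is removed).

63300 J

V₁ = nRT₁/P₁ = 2.67×8.314×637/301 = 47.0 L.
Isochoric: V stays 47.0 L; P/T = const ⇒ T₂ = 1150 K, P₂ = 543 kPa.
W = 0 (no volume change).
ΔU = nCvΔT = 2.67×46.2×(1150−637) = 63300 J.
Q = ΔU = 63300 J.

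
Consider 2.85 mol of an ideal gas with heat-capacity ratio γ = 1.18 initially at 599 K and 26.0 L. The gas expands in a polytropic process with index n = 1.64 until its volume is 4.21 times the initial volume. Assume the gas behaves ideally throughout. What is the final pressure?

51.7 kPa

P₁ = nRT₁/V₁ = 2.85×8.314×599/26.0 = 546 kPa.
Polytropic n=1.64: T₂ = T₁(V₁/V₂)^(n−1) = 599×(0.238)^0.64 = 239 K; P₂ = P₁(V₁/V₂)^n = 51.7 kPa.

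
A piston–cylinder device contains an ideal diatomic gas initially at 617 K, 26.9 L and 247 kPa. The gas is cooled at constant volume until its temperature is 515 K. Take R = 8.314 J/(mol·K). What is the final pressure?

Isochoric: V stays 26.9 L; P/T = const ⇒ T₂ = 515 K, P₂ = 206 kPa.

206 kPa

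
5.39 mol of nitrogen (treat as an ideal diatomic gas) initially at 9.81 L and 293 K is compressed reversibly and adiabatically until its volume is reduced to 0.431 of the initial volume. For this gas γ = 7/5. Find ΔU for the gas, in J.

13100 J

P₁ = nRT₁/V₁ = 5.39×8.314×293/9.81 = 1340 kPa.
Adiabatic: TV^(γ−1) = const ⇒ T₂ = 293×(2.32)^0.400 = 410 K; PV^γ = const ⇒ P₂ = 4350 kPa.
For an ideal gas ΔU = nCvΔT with Cv = (5/2)R = 20.8 J/(mol·K).
ΔU = 5.39×20.8×(410−293) = 13100 J.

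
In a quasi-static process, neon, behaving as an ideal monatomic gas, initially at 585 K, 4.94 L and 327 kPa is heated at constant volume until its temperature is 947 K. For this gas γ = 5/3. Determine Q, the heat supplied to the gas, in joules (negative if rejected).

1500 J

n = P₁V₁/(RT₁) = 327×4.94/(8.314×585) = 0.332 mol.
Isochoric: V stays 4.94 L; P/T = const ⇒ T₂ = 947 K, P₂ = 529 kPa.
W = 0 (no volume change).
ΔU = nCvΔT = 0.332×12.5×(947−585) = 1500 J.
Q = ΔU = 1500 J.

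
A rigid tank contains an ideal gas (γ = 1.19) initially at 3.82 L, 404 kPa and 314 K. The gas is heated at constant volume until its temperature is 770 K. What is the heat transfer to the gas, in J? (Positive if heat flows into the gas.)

n = P₁V₁/(RT₁) = 404×3.82/(8.314×314) = 0.591 mol.
Isochoric: V stays 3.82 L; P/T = const ⇒ T₂ = 770 K, P₂ = 991 kPa.
W = 0 (no volume change).
ΔU = nCvΔT = 0.591×43.8×(770−314) = 11800 J.
Q = ΔU = 11800 J.

11800 J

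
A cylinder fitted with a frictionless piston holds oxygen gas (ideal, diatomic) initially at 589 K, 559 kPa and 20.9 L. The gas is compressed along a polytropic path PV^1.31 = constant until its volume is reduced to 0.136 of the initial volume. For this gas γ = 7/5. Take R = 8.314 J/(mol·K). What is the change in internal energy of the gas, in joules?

25000 J

n = P₁V₁/(RT₁) = 559×20.9/(8.314×589) = 2.39 mol.
Polytropic n=1.31: T₂ = T₁(V₁/V₂)^(n−1) = 589×(7.35)^0.31 = 1090 K; P₂ = P₁(V₁/V₂)^n = 7630 kPa.
For an ideal gas ΔU = nCvΔT with Cv = (5/2)R = 20.8 J/(mol·K).
ΔU = 2.39×20.8×(1090−589) = 25000 J.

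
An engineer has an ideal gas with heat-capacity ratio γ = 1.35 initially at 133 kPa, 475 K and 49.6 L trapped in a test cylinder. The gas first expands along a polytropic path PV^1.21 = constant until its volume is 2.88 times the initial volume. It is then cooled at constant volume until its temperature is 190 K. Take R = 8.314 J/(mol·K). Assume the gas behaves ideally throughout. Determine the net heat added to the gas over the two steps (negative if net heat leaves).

n = P₁V₁/(RT₁) = 133×49.6/(8.314×475) = 1.67 mol.
Step 1 — Polytropic n=1.21: T₂ = T₁(V₁/V₂)^(n−1) = 475×(0.347)^0.21 = 380 K; P₂ = P₁(V₁/V₂)^n = 37.0 kPa.
W = (P₁V₁−P₂V₂)/(n−1) = (133×49.6−37.0×143)/0.21 = 6260 J.
ΔU = nCvΔT = 1.67×23.8×(380−475) = -3750 J.
Q = ΔU + W = 2500 J.
State after step 1: P = 37.0 kPa, V = 143 L, T = 380 K.
Step 2 — Isochoric: V stays 143 L; P/T = const ⇒ T₂ = 190 K, P₂ = 18.5 kPa.
W = 0 (no volume change).
ΔU = nCvΔT = 1.67×23.8×(190−380) = -7550 J.
Q = ΔU = -7550 J.
Net over both steps: W = 6260 J, Q = -5050 J, ΔU = -11300 J.

-5050 J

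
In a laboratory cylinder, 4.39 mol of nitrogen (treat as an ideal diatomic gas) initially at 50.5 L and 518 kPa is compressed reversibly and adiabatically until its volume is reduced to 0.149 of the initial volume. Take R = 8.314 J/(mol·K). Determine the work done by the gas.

-74700 J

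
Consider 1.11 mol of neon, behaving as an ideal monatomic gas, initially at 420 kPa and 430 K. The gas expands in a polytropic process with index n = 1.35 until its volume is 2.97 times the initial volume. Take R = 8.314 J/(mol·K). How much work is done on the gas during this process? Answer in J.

-3590 J

V₁ = nRT₁/P₁ = 1.11×8.314×430/420 = 9.45 L.
Polytropic n=1.35: T₂ = T₁(V₁/V₂)^(n−1) = 430×(0.337)^0.35 = 294 K; P₂ = P₁(V₁/V₂)^n = 96.6 kPa.
W = (P₁V₁−P₂V₂)/(n−1) = (420×9.45−96.6×28.1)/0.35 = 3590 J.
Work done on the gas = −W_by = -3590 J.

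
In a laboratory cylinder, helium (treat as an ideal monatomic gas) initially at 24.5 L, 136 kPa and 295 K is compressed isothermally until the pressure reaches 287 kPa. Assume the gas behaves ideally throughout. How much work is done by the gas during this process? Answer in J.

n = P₁V₁/(RT₁) = 136×24.5/(8.314×295) = 1.36 mol.
Isothermal: T stays 295 K; PV = const ⇒ V₂ = 11.6 L, P₂ = 287 kPa.
W = nRT ln(V₂/V₁) = 1.36×8.314×295×ln(0.474) = -2490 J.

-2490 J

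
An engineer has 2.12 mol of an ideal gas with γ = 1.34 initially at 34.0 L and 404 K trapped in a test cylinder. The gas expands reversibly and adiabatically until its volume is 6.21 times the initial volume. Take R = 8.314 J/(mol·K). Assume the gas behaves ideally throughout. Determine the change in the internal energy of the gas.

-9690 J

P₁ = nRT₁/V₁ = 2.12×8.314×404/34.0 = 209 kPa.
Adiabatic: TV^(γ−1) = const ⇒ T₂ = 404×(0.161)^0.340 = 217 K; PV^γ = const ⇒ P₂ = 18.1 kPa.
For an ideal gas ΔU = nCvΔT with Cv = R/(γ−1) = 24.5 J/(mol·K).
ΔU = 2.12×24.5×(217−404) = -9690 J.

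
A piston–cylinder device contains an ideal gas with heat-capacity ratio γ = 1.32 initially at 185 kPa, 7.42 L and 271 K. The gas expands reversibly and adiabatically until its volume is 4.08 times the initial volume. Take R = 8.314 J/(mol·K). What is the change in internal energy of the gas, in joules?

-1550 J

n = P₁V₁/(RT₁) = 185×7.42/(8.314×271) = 0.609 mol.
Adiabatic: TV^(γ−1) = const ⇒ T₂ = 271×(0.245)^0.320 = 173 K; PV^γ = const ⇒ P₂ = 28.9 kPa.
For an ideal gas ΔU = nCvΔT with Cv = R/(γ−1) = 26.0 J/(mol·K).
ΔU = 0.609×26.0×(173−271) = -1550 J.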